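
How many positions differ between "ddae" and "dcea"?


Comparing "ddae" and "dcea" position by position:
  Position 0: 'd' vs 'd' => same
  Position 1: 'd' vs 'c' => DIFFER
  Position 2: 'a' vs 'e' => DIFFER
  Position 3: 'e' vs 'a' => DIFFER
Positions that differ: 3

3


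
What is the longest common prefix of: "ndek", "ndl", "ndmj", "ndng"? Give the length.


Words: ndek, ndl, ndmj, ndng
  Position 0: all 'n' => match
  Position 1: all 'd' => match
  Position 2: ('e', 'l', 'm', 'n') => mismatch, stop
LCP = "nd" (length 2)

2


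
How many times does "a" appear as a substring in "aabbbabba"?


Searching for "a" in "aabbbabba"
Scanning each position:
  Position 0: "a" => MATCH
  Position 1: "a" => MATCH
  Position 2: "b" => no
  Position 3: "b" => no
  Position 4: "b" => no
  Position 5: "a" => MATCH
  Position 6: "b" => no
  Position 7: "b" => no
  Position 8: "a" => MATCH
Total occurrences: 4

4


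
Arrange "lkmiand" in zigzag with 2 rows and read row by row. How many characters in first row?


Zigzag "lkmiand" into 2 rows:
Placing characters:
  'l' => row 0
  'k' => row 1
  'm' => row 0
  'i' => row 1
  'a' => row 0
  'n' => row 1
  'd' => row 0
Rows:
  Row 0: "lmad"
  Row 1: "kin"
First row length: 4

4


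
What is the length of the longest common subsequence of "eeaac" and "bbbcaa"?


LCS of "eeaac" and "bbbcaa"
DP table:
           b    b    b    c    a    a
      0    0    0    0    0    0    0
  e   0    0    0    0    0    0    0
  e   0    0    0    0    0    0    0
  a   0    0    0    0    0    1    1
  a   0    0    0    0    0    1    2
  c   0    0    0    0    1    1    2
LCS length = dp[5][6] = 2

2


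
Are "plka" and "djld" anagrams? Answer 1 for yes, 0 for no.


Strings: "plka", "djld"
Sorted first:  aklp
Sorted second: ddjl
Differ at position 0: 'a' vs 'd' => not anagrams

0


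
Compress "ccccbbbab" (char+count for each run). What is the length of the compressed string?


Input: ccccbbbab
Runs:
  'c' x 4 => "c4"
  'b' x 3 => "b3"
  'a' x 1 => "a1"
  'b' x 1 => "b1"
Compressed: "c4b3a1b1"
Compressed length: 8

8


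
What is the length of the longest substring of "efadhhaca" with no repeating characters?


Input: "efadhhaca"
Sliding window (track last position of each char):
  Position 0 ('e'): window [0,0] length 1 -- new best
  Position 1 ('f'): window [0,1] length 2 -- new best
  Position 2 ('a'): window [0,2] length 3 -- new best
  Position 3 ('d'): window [0,3] length 4 -- new best
  Position 4 ('h'): window [0,4] length 5 -- new best
  Position 5 ('h'): repeat (last at 4), move window start to 5
  Position 5 ('h'): window [5,5] length 1
  Position 6 ('a'): window [5,6] length 2
  Position 7 ('c'): window [5,7] length 3
  Position 8 ('a'): repeat (last at 6), move window start to 7
  Position 8 ('a'): window [7,8] length 2
Longest substring with no repeats: "efadh" with length 5

5


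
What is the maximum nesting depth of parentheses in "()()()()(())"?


Input: "()()()()(())"
Tracking depth:
  Position 0 '(': depth becomes 1
  Position 1 ')': depth becomes 0
  Position 2 '(': depth becomes 1
  Position 3 ')': depth becomes 0
  Position 4 '(': depth becomes 1
  Position 5 ')': depth becomes 0
  Position 6 '(': depth becomes 1
  Position 7 ')': depth becomes 0
  Position 8 '(': depth becomes 1
  Position 9 '(': depth becomes 2
  Position 10 ')': depth becomes 1
  Position 11 ')': depth becomes 0
Maximum depth reached: 2

2


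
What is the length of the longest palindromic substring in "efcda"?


Input: "efcda"
Checking substrings for palindromes:
  No multi-char palindromic substrings found
Longest palindromic substring: "e" with length 1

1


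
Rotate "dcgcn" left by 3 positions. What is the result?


Input: "dcgcn", rotate left by 3
First 3 characters: "dcg"
Remaining characters: "cn"
Concatenate remaining + first: "cn" + "dcg" = "cndcg"

cndcg


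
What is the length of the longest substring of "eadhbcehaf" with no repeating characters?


Input: "eadhbcehaf"
Sliding window (track last position of each char):
  Position 0 ('e'): window [0,0] length 1 -- new best
  Position 1 ('a'): window [0,1] length 2 -- new best
  Position 2 ('d'): window [0,2] length 3 -- new best
  Position 3 ('h'): window [0,3] length 4 -- new best
  Position 4 ('b'): window [0,4] length 5 -- new best
  Position 5 ('c'): window [0,5] length 6 -- new best
  Position 6 ('e'): repeat (last at 0), move window start to 1
  Position 6 ('e'): window [1,6] length 6
  Position 7 ('h'): repeat (last at 3), move window start to 4
  Position 7 ('h'): window [4,7] length 4
  Position 8 ('a'): window [4,8] length 5
  Position 9 ('f'): window [4,9] length 6
Longest substring with no repeats: "eadhbc" with length 6

6


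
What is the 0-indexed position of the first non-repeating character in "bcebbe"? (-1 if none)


Input: bcebbe
Character frequencies:
  'b': 3
  'c': 1
  'e': 2
Scanning left to right for freq == 1:
  Position 0 ('b'): freq=3, skip
  Position 1 ('c'): unique! => answer = 1

1


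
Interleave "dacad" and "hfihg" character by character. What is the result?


Interleaving "dacad" and "hfihg":
  Position 0: 'd' from first, 'h' from second => "dh"
  Position 1: 'a' from first, 'f' from second => "af"
  Position 2: 'c' from first, 'i' from second => "ci"
  Position 3: 'a' from first, 'h' from second => "ah"
  Position 4: 'd' from first, 'g' from second => "dg"
Result: dhafciahdg

dhafciahdg


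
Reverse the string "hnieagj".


Input: hnieagj
Reading characters right to left:
  Position 6: 'j'
  Position 5: 'g'
  Position 4: 'a'
  Position 3: 'e'
  Position 2: 'i'
  Position 1: 'n'
  Position 0: 'h'
Reversed: jgaeinh

jgaeinh


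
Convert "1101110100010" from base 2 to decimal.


Input: "1101110100010" in base 2
Positional expansion:
  Digit '1' (value 1) x 2^12 = 4096
  Digit '1' (value 1) x 2^11 = 2048
  Digit '0' (value 0) x 2^10 = 0
  Digit '1' (value 1) x 2^9 = 512
  Digit '1' (value 1) x 2^8 = 256
  Digit '1' (value 1) x 2^7 = 128
  Digit '0' (value 0) x 2^6 = 0
  Digit '1' (value 1) x 2^5 = 32
  Digit '0' (value 0) x 2^4 = 0
  Digit '0' (value 0) x 2^3 = 0
  Digit '0' (value 0) x 2^2 = 0
  Digit '1' (value 1) x 2^1 = 2
  Digit '0' (value 0) x 2^0 = 0
Sum = 7074

7074


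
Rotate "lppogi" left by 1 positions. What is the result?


Input: "lppogi", rotate left by 1
First 1 characters: "l"
Remaining characters: "ppogi"
Concatenate remaining + first: "ppogi" + "l" = "ppogil"

ppogil


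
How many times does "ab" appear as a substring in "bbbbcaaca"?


Searching for "ab" in "bbbbcaaca"
Scanning each position:
  Position 0: "bb" => no
  Position 1: "bb" => no
  Position 2: "bb" => no
  Position 3: "bc" => no
  Position 4: "ca" => no
  Position 5: "aa" => no
  Position 6: "ac" => no
  Position 7: "ca" => no
Total occurrences: 0

0


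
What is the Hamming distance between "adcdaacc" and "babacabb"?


Comparing "adcdaacc" and "babacabb" position by position:
  Position 0: 'a' vs 'b' => differ
  Position 1: 'd' vs 'a' => differ
  Position 2: 'c' vs 'b' => differ
  Position 3: 'd' vs 'a' => differ
  Position 4: 'a' vs 'c' => differ
  Position 5: 'a' vs 'a' => same
  Position 6: 'c' vs 'b' => differ
  Position 7: 'c' vs 'b' => differ
Total differences (Hamming distance): 7

7


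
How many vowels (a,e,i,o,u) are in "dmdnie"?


Input: dmdnie
Checking each character:
  'd' at position 0: consonant
  'm' at position 1: consonant
  'd' at position 2: consonant
  'n' at position 3: consonant
  'i' at position 4: vowel (running total: 1)
  'e' at position 5: vowel (running total: 2)
Total vowels: 2

2


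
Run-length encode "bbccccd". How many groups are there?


Input: bbccccd
Scanning for consecutive runs:
  Group 1: 'b' x 2 (positions 0-1)
  Group 2: 'c' x 4 (positions 2-5)
  Group 3: 'd' x 1 (positions 6-6)
Total groups: 3

3


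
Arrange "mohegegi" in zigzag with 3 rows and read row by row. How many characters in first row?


Zigzag "mohegegi" into 3 rows:
Placing characters:
  'm' => row 0
  'o' => row 1
  'h' => row 2
  'e' => row 1
  'g' => row 0
  'e' => row 1
  'g' => row 2
  'i' => row 1
Rows:
  Row 0: "mg"
  Row 1: "oeei"
  Row 2: "hg"
First row length: 2

2


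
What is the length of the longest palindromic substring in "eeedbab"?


Input: "eeedbab"
Checking substrings for palindromes:
  [0:3] "eee" (len 3) => palindrome
  [4:7] "bab" (len 3) => palindrome
  [0:2] "ee" (len 2) => palindrome
  [1:3] "ee" (len 2) => palindrome
Longest palindromic substring: "eee" with length 3

3


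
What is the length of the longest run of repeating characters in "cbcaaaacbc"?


Input: "cbcaaaacbc"
Scanning for longest run:
  Position 1 ('b'): new char, reset run to 1
  Position 2 ('c'): new char, reset run to 1
  Position 3 ('a'): new char, reset run to 1
  Position 4 ('a'): continues run of 'a', length=2
  Position 5 ('a'): continues run of 'a', length=3
  Position 6 ('a'): continues run of 'a', length=4
  Position 7 ('c'): new char, reset run to 1
  Position 8 ('b'): new char, reset run to 1
  Position 9 ('c'): new char, reset run to 1
Longest run: 'a' with length 4

4


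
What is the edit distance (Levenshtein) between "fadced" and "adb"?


Computing edit distance: "fadced" -> "adb"
DP table:
           a    d    b
      0    1    2    3
  f   1    1    2    3
  a   2    1    2    3
  d   3    2    1    2
  c   4    3    2    2
  e   5    4    3    3
  d   6    5    4    4
Edit distance = dp[6][3] = 4

4


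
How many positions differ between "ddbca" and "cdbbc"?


Comparing "ddbca" and "cdbbc" position by position:
  Position 0: 'd' vs 'c' => DIFFER
  Position 1: 'd' vs 'd' => same
  Position 2: 'b' vs 'b' => same
  Position 3: 'c' vs 'b' => DIFFER
  Position 4: 'a' vs 'c' => DIFFER
Positions that differ: 3

3


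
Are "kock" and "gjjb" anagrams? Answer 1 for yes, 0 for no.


Strings: "kock", "gjjb"
Sorted first:  ckko
Sorted second: bgjj
Differ at position 0: 'c' vs 'b' => not anagrams

0


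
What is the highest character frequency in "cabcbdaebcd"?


Input: cabcbdaebcd
Character counts:
  'a': 2
  'b': 3
  'c': 3
  'd': 2
  'e': 1
Maximum frequency: 3

3


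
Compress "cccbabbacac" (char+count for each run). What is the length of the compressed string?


Input: cccbabbacac
Runs:
  'c' x 3 => "c3"
  'b' x 1 => "b1"
  'a' x 1 => "a1"
  'b' x 2 => "b2"
  'a' x 1 => "a1"
  'c' x 1 => "c1"
  'a' x 1 => "a1"
  'c' x 1 => "c1"
Compressed: "c3b1a1b2a1c1a1c1"
Compressed length: 16

16


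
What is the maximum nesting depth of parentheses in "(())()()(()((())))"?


Input: "(())()()(()((())))"
Tracking depth:
  Position 0 '(': depth becomes 1
  Position 1 '(': depth becomes 2
  Position 2 ')': depth becomes 1
  Position 3 ')': depth becomes 0
  Position 4 '(': depth becomes 1
  Position 5 ')': depth becomes 0
  Position 6 '(': depth becomes 1
  Position 7 ')': depth becomes 0
  Position 8 '(': depth becomes 1
  Position 9 '(': depth becomes 2
  Position 10 ')': depth becomes 1
  Position 11 '(': depth becomes 2
  Position 12 '(': depth becomes 3
  Position 13 '(': depth becomes 4
  Position 14 ')': depth becomes 3
  Position 15 ')': depth becomes 2
  Position 16 ')': depth becomes 1
  Position 17 ')': depth becomes 0
Maximum depth reached: 4

4


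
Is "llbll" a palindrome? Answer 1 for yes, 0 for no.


Input: llbll
Reversed: llbll
  Compare pos 0 ('l') with pos 4 ('l'): match
  Compare pos 1 ('l') with pos 3 ('l'): match
Result: palindrome

1


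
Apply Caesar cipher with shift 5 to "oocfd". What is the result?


Caesar cipher: shift "oocfd" by 5
  'o' (pos 14) + 5 = pos 19 = 't'
  'o' (pos 14) + 5 = pos 19 = 't'
  'c' (pos 2) + 5 = pos 7 = 'h'
  'f' (pos 5) + 5 = pos 10 = 'k'
  'd' (pos 3) + 5 = pos 8 = 'i'
Result: tthki

tthki


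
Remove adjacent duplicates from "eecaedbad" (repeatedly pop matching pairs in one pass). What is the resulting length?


Input: eecaedbad
Stack-based adjacent duplicate removal:
  Read 'e': push. Stack: e
  Read 'e': matches stack top 'e' => pop. Stack: (empty)
  Read 'c': push. Stack: c
  Read 'a': push. Stack: ca
  Read 'e': push. Stack: cae
  Read 'd': push. Stack: caed
  Read 'b': push. Stack: caedb
  Read 'a': push. Stack: caedba
  Read 'd': push. Stack: caedbad
Final stack: "caedbad" (length 7)

7


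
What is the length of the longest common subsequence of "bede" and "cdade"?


LCS of "bede" and "cdade"
DP table:
           c    d    a    d    e
      0    0    0    0    0    0
  b   0    0    0    0    0    0
  e   0    0    0    0    0    1
  d   0    0    1    1    1    1
  e   0    0    1    1    1    2
LCS length = dp[4][5] = 2

2


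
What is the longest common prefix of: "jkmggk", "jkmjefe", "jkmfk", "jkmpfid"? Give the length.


Words: jkmggk, jkmjefe, jkmfk, jkmpfid
  Position 0: all 'j' => match
  Position 1: all 'k' => match
  Position 2: all 'm' => match
  Position 3: ('g', 'j', 'f', 'p') => mismatch, stop
LCP = "jkm" (length 3)

3


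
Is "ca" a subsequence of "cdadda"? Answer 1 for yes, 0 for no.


Check if "ca" is a subsequence of "cdadda"
Greedy scan:
  Position 0 ('c'): matches sub[0] = 'c'
  Position 1 ('d'): no match needed
  Position 2 ('a'): matches sub[1] = 'a'
  Position 3 ('d'): no match needed
  Position 4 ('d'): no match needed
  Position 5 ('a'): no match needed
All 2 characters matched => is a subsequence

1


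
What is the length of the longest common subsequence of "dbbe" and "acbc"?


LCS of "dbbe" and "acbc"
DP table:
           a    c    b    c
      0    0    0    0    0
  d   0    0    0    0    0
  b   0    0    0    1    1
  b   0    0    0    1    1
  e   0    0    0    1    1
LCS length = dp[4][4] = 1

1


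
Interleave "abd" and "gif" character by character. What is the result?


Interleaving "abd" and "gif":
  Position 0: 'a' from first, 'g' from second => "ag"
  Position 1: 'b' from first, 'i' from second => "bi"
  Position 2: 'd' from first, 'f' from second => "df"
Result: agbidf

agbidf


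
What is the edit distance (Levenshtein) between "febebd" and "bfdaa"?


Computing edit distance: "febebd" -> "bfdaa"
DP table:
           b    f    d    a    a
      0    1    2    3    4    5
  f   1    1    1    2    3    4
  e   2    2    2    2    3    4
  b   3    2    3    3    3    4
  e   4    3    3    4    4    4
  b   5    4    4    4    5    5
  d   6    5    5    4    5    6
Edit distance = dp[6][5] = 6

6


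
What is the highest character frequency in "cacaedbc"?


Input: cacaedbc
Character counts:
  'a': 2
  'b': 1
  'c': 3
  'd': 1
  'e': 1
Maximum frequency: 3

3


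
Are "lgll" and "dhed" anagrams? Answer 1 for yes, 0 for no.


Strings: "lgll", "dhed"
Sorted first:  glll
Sorted second: ddeh
Differ at position 0: 'g' vs 'd' => not anagrams

0


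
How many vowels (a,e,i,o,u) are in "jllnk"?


Input: jllnk
Checking each character:
  'j' at position 0: consonant
  'l' at position 1: consonant
  'l' at position 2: consonant
  'n' at position 3: consonant
  'k' at position 4: consonant
Total vowels: 0

0


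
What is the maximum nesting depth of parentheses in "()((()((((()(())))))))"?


Input: "()((()((((()(())))))))"
Tracking depth:
  Position 0 '(': depth becomes 1
  Position 1 ')': depth becomes 0
  Position 2 '(': depth becomes 1
  Position 3 '(': depth becomes 2
  Position 4 '(': depth becomes 3
  Position 5 ')': depth becomes 2
  Position 6 '(': depth becomes 3
  Position 7 '(': depth becomes 4
  Position 8 '(': depth becomes 5
  Position 9 '(': depth becomes 6
  Position 10 '(': depth becomes 7
  Position 11 ')': depth becomes 6
  Position 12 '(': depth becomes 7
  Position 13 '(': depth becomes 8
  Position 14 ')': depth becomes 7
  Position 15 ')': depth becomes 6
  Position 16 ')': depth becomes 5
  Position 17 ')': depth becomes 4
  Position 18 ')': depth becomes 3
  Position 19 ')': depth becomes 2
  Position 20 ')': depth becomes 1
  Position 21 ')': depth becomes 0
Maximum depth reached: 8

8


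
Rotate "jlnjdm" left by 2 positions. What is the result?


Input: "jlnjdm", rotate left by 2
First 2 characters: "jl"
Remaining characters: "njdm"
Concatenate remaining + first: "njdm" + "jl" = "njdmjl"

njdmjl


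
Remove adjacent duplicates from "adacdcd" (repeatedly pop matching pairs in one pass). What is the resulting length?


Input: adacdcd
Stack-based adjacent duplicate removal:
  Read 'a': push. Stack: a
  Read 'd': push. Stack: ad
  Read 'a': push. Stack: ada
  Read 'c': push. Stack: adac
  Read 'd': push. Stack: adacd
  Read 'c': push. Stack: adacdc
  Read 'd': push. Stack: adacdcd
Final stack: "adacdcd" (length 7)

7


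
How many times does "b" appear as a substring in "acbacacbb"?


Searching for "b" in "acbacacbb"
Scanning each position:
  Position 0: "a" => no
  Position 1: "c" => no
  Position 2: "b" => MATCH
  Position 3: "a" => no
  Position 4: "c" => no
  Position 5: "a" => no
  Position 6: "c" => no
  Position 7: "b" => MATCH
  Position 8: "b" => MATCH
Total occurrences: 3

3


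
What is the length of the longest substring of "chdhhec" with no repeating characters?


Input: "chdhhec"
Sliding window (track last position of each char):
  Position 0 ('c'): window [0,0] length 1 -- new best
  Position 1 ('h'): window [0,1] length 2 -- new best
  Position 2 ('d'): window [0,2] length 3 -- new best
  Position 3 ('h'): repeat (last at 1), move window start to 2
  Position 3 ('h'): window [2,3] length 2
  Position 4 ('h'): repeat (last at 3), move window start to 4
  Position 4 ('h'): window [4,4] length 1
  Position 5 ('e'): window [4,5] length 2
  Position 6 ('c'): window [4,6] length 3
Longest substring with no repeats: "chd" with length 3

3


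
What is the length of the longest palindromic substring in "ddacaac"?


Input: "ddacaac"
Checking substrings for palindromes:
  [3:7] "caac" (len 4) => palindrome
  [2:5] "aca" (len 3) => palindrome
  [0:2] "dd" (len 2) => palindrome
  [4:6] "aa" (len 2) => palindrome
Longest palindromic substring: "caac" with length 4

4


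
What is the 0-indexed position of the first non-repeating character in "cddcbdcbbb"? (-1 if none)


Input: cddcbdcbbb
Character frequencies:
  'b': 4
  'c': 3
  'd': 3
Scanning left to right for freq == 1:
  Position 0 ('c'): freq=3, skip
  Position 1 ('d'): freq=3, skip
  Position 2 ('d'): freq=3, skip
  Position 3 ('c'): freq=3, skip
  Position 4 ('b'): freq=4, skip
  Position 5 ('d'): freq=3, skip
  Position 6 ('c'): freq=3, skip
  Position 7 ('b'): freq=4, skip
  Position 8 ('b'): freq=4, skip
  Position 9 ('b'): freq=4, skip
  No unique character found => answer = -1

-1


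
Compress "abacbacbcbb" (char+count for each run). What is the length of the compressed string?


Input: abacbacbcbb
Runs:
  'a' x 1 => "a1"
  'b' x 1 => "b1"
  'a' x 1 => "a1"
  'c' x 1 => "c1"
  'b' x 1 => "b1"
  'a' x 1 => "a1"
  'c' x 1 => "c1"
  'b' x 1 => "b1"
  'c' x 1 => "c1"
  'b' x 2 => "b2"
Compressed: "a1b1a1c1b1a1c1b1c1b2"
Compressed length: 20

20


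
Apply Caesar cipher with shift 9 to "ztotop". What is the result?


Caesar cipher: shift "ztotop" by 9
  'z' (pos 25) + 9 = pos 8 = 'i'
  't' (pos 19) + 9 = pos 2 = 'c'
  'o' (pos 14) + 9 = pos 23 = 'x'
  't' (pos 19) + 9 = pos 2 = 'c'
  'o' (pos 14) + 9 = pos 23 = 'x'
  'p' (pos 15) + 9 = pos 24 = 'y'
Result: icxcxy

icxcxy


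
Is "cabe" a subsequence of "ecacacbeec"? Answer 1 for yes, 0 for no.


Check if "cabe" is a subsequence of "ecacacbeec"
Greedy scan:
  Position 0 ('e'): no match needed
  Position 1 ('c'): matches sub[0] = 'c'
  Position 2 ('a'): matches sub[1] = 'a'
  Position 3 ('c'): no match needed
  Position 4 ('a'): no match needed
  Position 5 ('c'): no match needed
  Position 6 ('b'): matches sub[2] = 'b'
  Position 7 ('e'): matches sub[3] = 'e'
  Position 8 ('e'): no match needed
  Position 9 ('c'): no match needed
All 4 characters matched => is a subsequence

1


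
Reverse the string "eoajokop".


Input: eoajokop
Reading characters right to left:
  Position 7: 'p'
  Position 6: 'o'
  Position 5: 'k'
  Position 4: 'o'
  Position 3: 'j'
  Position 2: 'a'
  Position 1: 'o'
  Position 0: 'e'
Reversed: pokojaoe

pokojaoe


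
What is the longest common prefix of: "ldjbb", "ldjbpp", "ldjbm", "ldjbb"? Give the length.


Words: ldjbb, ldjbpp, ldjbm, ldjbb
  Position 0: all 'l' => match
  Position 1: all 'd' => match
  Position 2: all 'j' => match
  Position 3: all 'b' => match
  Position 4: ('b', 'p', 'm', 'b') => mismatch, stop
LCP = "ldjb" (length 4)

4


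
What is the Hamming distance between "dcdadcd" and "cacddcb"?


Comparing "dcdadcd" and "cacddcb" position by position:
  Position 0: 'd' vs 'c' => differ
  Position 1: 'c' vs 'a' => differ
  Position 2: 'd' vs 'c' => differ
  Position 3: 'a' vs 'd' => differ
  Position 4: 'd' vs 'd' => same
  Position 5: 'c' vs 'c' => same
  Position 6: 'd' vs 'b' => differ
Total differences (Hamming distance): 5

5


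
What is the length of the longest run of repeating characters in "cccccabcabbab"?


Input: "cccccabcabbab"
Scanning for longest run:
  Position 1 ('c'): continues run of 'c', length=2
  Position 2 ('c'): continues run of 'c', length=3
  Position 3 ('c'): continues run of 'c', length=4
  Position 4 ('c'): continues run of 'c', length=5
  Position 5 ('a'): new char, reset run to 1
  Position 6 ('b'): new char, reset run to 1
  Position 7 ('c'): new char, reset run to 1
  Position 8 ('a'): new char, reset run to 1
  Position 9 ('b'): new char, reset run to 1
  Position 10 ('b'): continues run of 'b', length=2
  Position 11 ('a'): new char, reset run to 1
  Position 12 ('b'): new char, reset run to 1
Longest run: 'c' with length 5

5


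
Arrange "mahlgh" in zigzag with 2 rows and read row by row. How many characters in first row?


Zigzag "mahlgh" into 2 rows:
Placing characters:
  'm' => row 0
  'a' => row 1
  'h' => row 0
  'l' => row 1
  'g' => row 0
  'h' => row 1
Rows:
  Row 0: "mhg"
  Row 1: "alh"
First row length: 3

3


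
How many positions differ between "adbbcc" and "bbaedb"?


Comparing "adbbcc" and "bbaedb" position by position:
  Position 0: 'a' vs 'b' => DIFFER
  Position 1: 'd' vs 'b' => DIFFER
  Position 2: 'b' vs 'a' => DIFFER
  Position 3: 'b' vs 'e' => DIFFER
  Position 4: 'c' vs 'd' => DIFFER
  Position 5: 'c' vs 'b' => DIFFER
Positions that differ: 6

6


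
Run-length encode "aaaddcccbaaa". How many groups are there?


Input: aaaddcccbaaa
Scanning for consecutive runs:
  Group 1: 'a' x 3 (positions 0-2)
  Group 2: 'd' x 2 (positions 3-4)
  Group 3: 'c' x 3 (positions 5-7)
  Group 4: 'b' x 1 (positions 8-8)
  Group 5: 'a' x 3 (positions 9-11)
Total groups: 5

5


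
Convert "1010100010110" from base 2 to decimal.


Input: "1010100010110" in base 2
Positional expansion:
  Digit '1' (value 1) x 2^12 = 4096
  Digit '0' (value 0) x 2^11 = 0
  Digit '1' (value 1) x 2^10 = 1024
  Digit '0' (value 0) x 2^9 = 0
  Digit '1' (value 1) x 2^8 = 256
  Digit '0' (value 0) x 2^7 = 0
  Digit '0' (value 0) x 2^6 = 0
  Digit '0' (value 0) x 2^5 = 0
  Digit '1' (value 1) x 2^4 = 16
  Digit '0' (value 0) x 2^3 = 0
  Digit '1' (value 1) x 2^2 = 4
  Digit '1' (value 1) x 2^1 = 2
  Digit '0' (value 0) x 2^0 = 0
Sum = 5398

5398


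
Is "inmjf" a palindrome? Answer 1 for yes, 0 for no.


Input: inmjf
Reversed: fjmni
  Compare pos 0 ('i') with pos 4 ('f'): MISMATCH
  Compare pos 1 ('n') with pos 3 ('j'): MISMATCH
Result: not a palindrome

0


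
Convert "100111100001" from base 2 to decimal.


Input: "100111100001" in base 2
Positional expansion:
  Digit '1' (value 1) x 2^11 = 2048
  Digit '0' (value 0) x 2^10 = 0
  Digit '0' (value 0) x 2^9 = 0
  Digit '1' (value 1) x 2^8 = 256
  Digit '1' (value 1) x 2^7 = 128
  Digit '1' (value 1) x 2^6 = 64
  Digit '1' (value 1) x 2^5 = 32
  Digit '0' (value 0) x 2^4 = 0
  Digit '0' (value 0) x 2^3 = 0
  Digit '0' (value 0) x 2^2 = 0
  Digit '0' (value 0) x 2^1 = 0
  Digit '1' (value 1) x 2^0 = 1
Sum = 2529

2529


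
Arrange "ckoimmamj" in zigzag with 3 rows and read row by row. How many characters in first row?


Zigzag "ckoimmamj" into 3 rows:
Placing characters:
  'c' => row 0
  'k' => row 1
  'o' => row 2
  'i' => row 1
  'm' => row 0
  'm' => row 1
  'a' => row 2
  'm' => row 1
  'j' => row 0
Rows:
  Row 0: "cmj"
  Row 1: "kimm"
  Row 2: "oa"
First row length: 3

3


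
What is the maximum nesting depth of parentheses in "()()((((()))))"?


Input: "()()((((()))))"
Tracking depth:
  Position 0 '(': depth becomes 1
  Position 1 ')': depth becomes 0
  Position 2 '(': depth becomes 1
  Position 3 ')': depth becomes 0
  Position 4 '(': depth becomes 1
  Position 5 '(': depth becomes 2
  Position 6 '(': depth becomes 3
  Position 7 '(': depth becomes 4
  Position 8 '(': depth becomes 5
  Position 9 ')': depth becomes 4
  Position 10 ')': depth becomes 3
  Position 11 ')': depth becomes 2
  Position 12 ')': depth becomes 1
  Position 13 ')': depth becomes 0
Maximum depth reached: 5

5


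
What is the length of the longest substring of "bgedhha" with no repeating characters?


Input: "bgedhha"
Sliding window (track last position of each char):
  Position 0 ('b'): window [0,0] length 1 -- new best
  Position 1 ('g'): window [0,1] length 2 -- new best
  Position 2 ('e'): window [0,2] length 3 -- new best
  Position 3 ('d'): window [0,3] length 4 -- new best
  Position 4 ('h'): window [0,4] length 5 -- new best
  Position 5 ('h'): repeat (last at 4), move window start to 5
  Position 5 ('h'): window [5,5] length 1
  Position 6 ('a'): window [5,6] length 2
Longest substring with no repeats: "bgedh" with length 5

5


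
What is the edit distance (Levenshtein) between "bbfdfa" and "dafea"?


Computing edit distance: "bbfdfa" -> "dafea"
DP table:
           d    a    f    e    a
      0    1    2    3    4    5
  b   1    1    2    3    4    5
  b   2    2    2    3    4    5
  f   3    3    3    2    3    4
  d   4    3    4    3    3    4
  f   5    4    4    4    4    4
  a   6    5    4    5    5    4
Edit distance = dp[6][5] = 4

4


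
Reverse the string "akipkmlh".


Input: akipkmlh
Reading characters right to left:
  Position 7: 'h'
  Position 6: 'l'
  Position 5: 'm'
  Position 4: 'k'
  Position 3: 'p'
  Position 2: 'i'
  Position 1: 'k'
  Position 0: 'a'
Reversed: hlmkpika

hlmkpika


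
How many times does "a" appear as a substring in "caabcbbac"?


Searching for "a" in "caabcbbac"
Scanning each position:
  Position 0: "c" => no
  Position 1: "a" => MATCH
  Position 2: "a" => MATCH
  Position 3: "b" => no
  Position 4: "c" => no
  Position 5: "b" => no
  Position 6: "b" => no
  Position 7: "a" => MATCH
  Position 8: "c" => no
Total occurrences: 3

3


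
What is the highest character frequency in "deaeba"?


Input: deaeba
Character counts:
  'a': 2
  'b': 1
  'd': 1
  'e': 2
Maximum frequency: 2

2


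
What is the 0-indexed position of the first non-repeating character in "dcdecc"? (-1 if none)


Input: dcdecc
Character frequencies:
  'c': 3
  'd': 2
  'e': 1
Scanning left to right for freq == 1:
  Position 0 ('d'): freq=2, skip
  Position 1 ('c'): freq=3, skip
  Position 2 ('d'): freq=2, skip
  Position 3 ('e'): unique! => answer = 3

3


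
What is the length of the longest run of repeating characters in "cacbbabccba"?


Input: "cacbbabccba"
Scanning for longest run:
  Position 1 ('a'): new char, reset run to 1
  Position 2 ('c'): new char, reset run to 1
  Position 3 ('b'): new char, reset run to 1
  Position 4 ('b'): continues run of 'b', length=2
  Position 5 ('a'): new char, reset run to 1
  Position 6 ('b'): new char, reset run to 1
  Position 7 ('c'): new char, reset run to 1
  Position 8 ('c'): continues run of 'c', length=2
  Position 9 ('b'): new char, reset run to 1
  Position 10 ('a'): new char, reset run to 1
Longest run: 'b' with length 2

2


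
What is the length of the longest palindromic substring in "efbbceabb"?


Input: "efbbceabb"
Checking substrings for palindromes:
  [2:4] "bb" (len 2) => palindrome
  [7:9] "bb" (len 2) => palindrome
Longest palindromic substring: "bb" with length 2

2


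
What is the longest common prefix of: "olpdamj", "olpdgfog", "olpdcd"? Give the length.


Words: olpdamj, olpdgfog, olpdcd
  Position 0: all 'o' => match
  Position 1: all 'l' => match
  Position 2: all 'p' => match
  Position 3: all 'd' => match
  Position 4: ('a', 'g', 'c') => mismatch, stop
LCP = "olpd" (length 4)

4


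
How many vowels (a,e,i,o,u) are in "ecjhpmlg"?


Input: ecjhpmlg
Checking each character:
  'e' at position 0: vowel (running total: 1)
  'c' at position 1: consonant
  'j' at position 2: consonant
  'h' at position 3: consonant
  'p' at position 4: consonant
  'm' at position 5: consonant
  'l' at position 6: consonant
  'g' at position 7: consonant
Total vowels: 1

1


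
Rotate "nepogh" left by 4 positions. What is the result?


Input: "nepogh", rotate left by 4
First 4 characters: "nepo"
Remaining characters: "gh"
Concatenate remaining + first: "gh" + "nepo" = "ghnepo"

ghnepo


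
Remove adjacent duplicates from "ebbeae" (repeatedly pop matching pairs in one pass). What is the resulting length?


Input: ebbeae
Stack-based adjacent duplicate removal:
  Read 'e': push. Stack: e
  Read 'b': push. Stack: eb
  Read 'b': matches stack top 'b' => pop. Stack: e
  Read 'e': matches stack top 'e' => pop. Stack: (empty)
  Read 'a': push. Stack: a
  Read 'e': push. Stack: ae
Final stack: "ae" (length 2)

2


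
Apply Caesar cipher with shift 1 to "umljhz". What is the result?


Caesar cipher: shift "umljhz" by 1
  'u' (pos 20) + 1 = pos 21 = 'v'
  'm' (pos 12) + 1 = pos 13 = 'n'
  'l' (pos 11) + 1 = pos 12 = 'm'
  'j' (pos 9) + 1 = pos 10 = 'k'
  'h' (pos 7) + 1 = pos 8 = 'i'
  'z' (pos 25) + 1 = pos 0 = 'a'
Result: vnmkia

vnmkia


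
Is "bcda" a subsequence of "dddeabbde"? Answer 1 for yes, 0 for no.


Check if "bcda" is a subsequence of "dddeabbde"
Greedy scan:
  Position 0 ('d'): no match needed
  Position 1 ('d'): no match needed
  Position 2 ('d'): no match needed
  Position 3 ('e'): no match needed
  Position 4 ('a'): no match needed
  Position 5 ('b'): matches sub[0] = 'b'
  Position 6 ('b'): no match needed
  Position 7 ('d'): no match needed
  Position 8 ('e'): no match needed
Only matched 1/4 characters => not a subsequence

0


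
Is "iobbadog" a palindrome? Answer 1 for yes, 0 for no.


Input: iobbadog
Reversed: godabboi
  Compare pos 0 ('i') with pos 7 ('g'): MISMATCH
  Compare pos 1 ('o') with pos 6 ('o'): match
  Compare pos 2 ('b') with pos 5 ('d'): MISMATCH
  Compare pos 3 ('b') with pos 4 ('a'): MISMATCH
Result: not a palindrome

0


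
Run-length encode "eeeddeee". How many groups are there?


Input: eeeddeee
Scanning for consecutive runs:
  Group 1: 'e' x 3 (positions 0-2)
  Group 2: 'd' x 2 (positions 3-4)
  Group 3: 'e' x 3 (positions 5-7)
Total groups: 3

3


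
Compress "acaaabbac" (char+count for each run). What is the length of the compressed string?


Input: acaaabbac
Runs:
  'a' x 1 => "a1"
  'c' x 1 => "c1"
  'a' x 3 => "a3"
  'b' x 2 => "b2"
  'a' x 1 => "a1"
  'c' x 1 => "c1"
Compressed: "a1c1a3b2a1c1"
Compressed length: 12

12


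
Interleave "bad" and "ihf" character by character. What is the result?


Interleaving "bad" and "ihf":
  Position 0: 'b' from first, 'i' from second => "bi"
  Position 1: 'a' from first, 'h' from second => "ah"
  Position 2: 'd' from first, 'f' from second => "df"
Result: biahdf

biahdf


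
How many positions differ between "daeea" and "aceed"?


Comparing "daeea" and "aceed" position by position:
  Position 0: 'd' vs 'a' => DIFFER
  Position 1: 'a' vs 'c' => DIFFER
  Position 2: 'e' vs 'e' => same
  Position 3: 'e' vs 'e' => same
  Position 4: 'a' vs 'd' => DIFFER
Positions that differ: 3

3


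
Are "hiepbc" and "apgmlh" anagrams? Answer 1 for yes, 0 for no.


Strings: "hiepbc", "apgmlh"
Sorted first:  bcehip
Sorted second: aghlmp
Differ at position 0: 'b' vs 'a' => not anagrams

0


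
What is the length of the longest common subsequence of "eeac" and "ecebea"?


LCS of "eeac" and "ecebea"
DP table:
           e    c    e    b    e    a
      0    0    0    0    0    0    0
  e   0    1    1    1    1    1    1
  e   0    1    1    2    2    2    2
  a   0    1    1    2    2    2    3
  c   0    1    2    2    2    2    3
LCS length = dp[4][6] = 3

3


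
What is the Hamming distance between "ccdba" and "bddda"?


Comparing "ccdba" and "bddda" position by position:
  Position 0: 'c' vs 'b' => differ
  Position 1: 'c' vs 'd' => differ
  Position 2: 'd' vs 'd' => same
  Position 3: 'b' vs 'd' => differ
  Position 4: 'a' vs 'a' => same
Total differences (Hamming distance): 3

3


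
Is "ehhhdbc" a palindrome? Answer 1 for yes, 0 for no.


Input: ehhhdbc
Reversed: cbdhhhe
  Compare pos 0 ('e') with pos 6 ('c'): MISMATCH
  Compare pos 1 ('h') with pos 5 ('b'): MISMATCH
  Compare pos 2 ('h') with pos 4 ('d'): MISMATCH
Result: not a palindrome

0


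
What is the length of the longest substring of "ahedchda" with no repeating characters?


Input: "ahedchda"
Sliding window (track last position of each char):
  Position 0 ('a'): window [0,0] length 1 -- new best
  Position 1 ('h'): window [0,1] length 2 -- new best
  Position 2 ('e'): window [0,2] length 3 -- new best
  Position 3 ('d'): window [0,3] length 4 -- new best
  Position 4 ('c'): window [0,4] length 5 -- new best
  Position 5 ('h'): repeat (last at 1), move window start to 2
  Position 5 ('h'): window [2,5] length 4
  Position 6 ('d'): repeat (last at 3), move window start to 4
  Position 6 ('d'): window [4,6] length 3
  Position 7 ('a'): window [4,7] length 4
Longest substring with no repeats: "ahedc" with length 5

5


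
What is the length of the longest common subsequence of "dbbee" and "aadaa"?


LCS of "dbbee" and "aadaa"
DP table:
           a    a    d    a    a
      0    0    0    0    0    0
  d   0    0    0    1    1    1
  b   0    0    0    1    1    1
  b   0    0    0    1    1    1
  e   0    0    0    1    1    1
  e   0    0    0    1    1    1
LCS length = dp[5][5] = 1

1


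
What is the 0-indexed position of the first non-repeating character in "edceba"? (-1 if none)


Input: edceba
Character frequencies:
  'a': 1
  'b': 1
  'c': 1
  'd': 1
  'e': 2
Scanning left to right for freq == 1:
  Position 0 ('e'): freq=2, skip
  Position 1 ('d'): unique! => answer = 1

1


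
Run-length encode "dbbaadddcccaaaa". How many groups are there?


Input: dbbaadddcccaaaa
Scanning for consecutive runs:
  Group 1: 'd' x 1 (positions 0-0)
  Group 2: 'b' x 2 (positions 1-2)
  Group 3: 'a' x 2 (positions 3-4)
  Group 4: 'd' x 3 (positions 5-7)
  Group 5: 'c' x 3 (positions 8-10)
  Group 6: 'a' x 4 (positions 11-14)
Total groups: 6

6


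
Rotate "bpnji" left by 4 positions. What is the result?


Input: "bpnji", rotate left by 4
First 4 characters: "bpnj"
Remaining characters: "i"
Concatenate remaining + first: "i" + "bpnj" = "ibpnj"

ibpnj


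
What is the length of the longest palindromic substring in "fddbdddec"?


Input: "fddbdddec"
Checking substrings for palindromes:
  [1:6] "ddbdd" (len 5) => palindrome
  [2:5] "dbd" (len 3) => palindrome
  [4:7] "ddd" (len 3) => palindrome
  [1:3] "dd" (len 2) => palindrome
  [4:6] "dd" (len 2) => palindrome
  [5:7] "dd" (len 2) => palindrome
Longest palindromic substring: "ddbdd" with length 5

5


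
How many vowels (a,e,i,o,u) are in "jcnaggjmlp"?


Input: jcnaggjmlp
Checking each character:
  'j' at position 0: consonant
  'c' at position 1: consonant
  'n' at position 2: consonant
  'a' at position 3: vowel (running total: 1)
  'g' at position 4: consonant
  'g' at position 5: consonant
  'j' at position 6: consonant
  'm' at position 7: consonant
  'l' at position 8: consonant
  'p' at position 9: consonant
Total vowels: 1

1


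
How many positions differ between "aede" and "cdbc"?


Comparing "aede" and "cdbc" position by position:
  Position 0: 'a' vs 'c' => DIFFER
  Position 1: 'e' vs 'd' => DIFFER
  Position 2: 'd' vs 'b' => DIFFER
  Position 3: 'e' vs 'c' => DIFFER
Positions that differ: 4

4


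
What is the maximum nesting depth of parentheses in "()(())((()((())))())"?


Input: "()(())((()((())))())"
Tracking depth:
  Position 0 '(': depth becomes 1
  Position 1 ')': depth becomes 0
  Position 2 '(': depth becomes 1
  Position 3 '(': depth becomes 2
  Position 4 ')': depth becomes 1
  Position 5 ')': depth becomes 0
  Position 6 '(': depth becomes 1
  Position 7 '(': depth becomes 2
  Position 8 '(': depth becomes 3
  Position 9 ')': depth becomes 2
  Position 10 '(': depth becomes 3
  Position 11 '(': depth becomes 4
  Position 12 '(': depth becomes 5
  Position 13 ')': depth becomes 4
  Position 14 ')': depth becomes 3
  Position 15 ')': depth becomes 2
  Position 16 ')': depth becomes 1
  Position 17 '(': depth becomes 2
  Position 18 ')': depth becomes 1
  Position 19 ')': depth becomes 0
Maximum depth reached: 5

5


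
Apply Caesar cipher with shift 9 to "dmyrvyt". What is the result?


Caesar cipher: shift "dmyrvyt" by 9
  'd' (pos 3) + 9 = pos 12 = 'm'
  'm' (pos 12) + 9 = pos 21 = 'v'
  'y' (pos 24) + 9 = pos 7 = 'h'
  'r' (pos 17) + 9 = pos 0 = 'a'
  'v' (pos 21) + 9 = pos 4 = 'e'
  'y' (pos 24) + 9 = pos 7 = 'h'
  't' (pos 19) + 9 = pos 2 = 'c'
Result: mvhaehc

mvhaehc


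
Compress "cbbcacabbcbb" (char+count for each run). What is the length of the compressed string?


Input: cbbcacabbcbb
Runs:
  'c' x 1 => "c1"
  'b' x 2 => "b2"
  'c' x 1 => "c1"
  'a' x 1 => "a1"
  'c' x 1 => "c1"
  'a' x 1 => "a1"
  'b' x 2 => "b2"
  'c' x 1 => "c1"
  'b' x 2 => "b2"
Compressed: "c1b2c1a1c1a1b2c1b2"
Compressed length: 18

18


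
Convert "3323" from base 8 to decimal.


Input: "3323" in base 8
Positional expansion:
  Digit '3' (value 3) x 8^3 = 1536
  Digit '3' (value 3) x 8^2 = 192
  Digit '2' (value 2) x 8^1 = 16
  Digit '3' (value 3) x 8^0 = 3
Sum = 1747

1747


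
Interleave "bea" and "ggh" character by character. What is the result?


Interleaving "bea" and "ggh":
  Position 0: 'b' from first, 'g' from second => "bg"
  Position 1: 'e' from first, 'g' from second => "eg"
  Position 2: 'a' from first, 'h' from second => "ah"
Result: bgegah

bgegah


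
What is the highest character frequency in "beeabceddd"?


Input: beeabceddd
Character counts:
  'a': 1
  'b': 2
  'c': 1
  'd': 3
  'e': 3
Maximum frequency: 3

3


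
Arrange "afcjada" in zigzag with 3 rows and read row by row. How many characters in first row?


Zigzag "afcjada" into 3 rows:
Placing characters:
  'a' => row 0
  'f' => row 1
  'c' => row 2
  'j' => row 1
  'a' => row 0
  'd' => row 1
  'a' => row 2
Rows:
  Row 0: "aa"
  Row 1: "fjd"
  Row 2: "ca"
First row length: 2

2


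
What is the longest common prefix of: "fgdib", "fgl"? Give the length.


Words: fgdib, fgl
  Position 0: all 'f' => match
  Position 1: all 'g' => match
  Position 2: ('d', 'l') => mismatch, stop
LCP = "fg" (length 2)

2


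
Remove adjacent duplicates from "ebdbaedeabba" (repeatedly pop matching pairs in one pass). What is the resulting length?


Input: ebdbaedeabba
Stack-based adjacent duplicate removal:
  Read 'e': push. Stack: e
  Read 'b': push. Stack: eb
  Read 'd': push. Stack: ebd
  Read 'b': push. Stack: ebdb
  Read 'a': push. Stack: ebdba
  Read 'e': push. Stack: ebdbae
  Read 'd': push. Stack: ebdbaed
  Read 'e': push. Stack: ebdbaede
  Read 'a': push. Stack: ebdbaedea
  Read 'b': push. Stack: ebdbaedeab
  Read 'b': matches stack top 'b' => pop. Stack: ebdbaedea
  Read 'a': matches stack top 'a' => pop. Stack: ebdbaede
Final stack: "ebdbaede" (length 8)

8


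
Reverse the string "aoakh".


Input: aoakh
Reading characters right to left:
  Position 4: 'h'
  Position 3: 'k'
  Position 2: 'a'
  Position 1: 'o'
  Position 0: 'a'
Reversed: hkaoa

hkaoa


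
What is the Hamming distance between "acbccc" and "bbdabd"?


Comparing "acbccc" and "bbdabd" position by position:
  Position 0: 'a' vs 'b' => differ
  Position 1: 'c' vs 'b' => differ
  Position 2: 'b' vs 'd' => differ
  Position 3: 'c' vs 'a' => differ
  Position 4: 'c' vs 'b' => differ
  Position 5: 'c' vs 'd' => differ
Total differences (Hamming distance): 6

6
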